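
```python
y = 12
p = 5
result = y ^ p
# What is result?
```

Trace (tracking result):
y = 12  # -> y = 12
p = 5  # -> p = 5
result = y ^ p  # -> result = 9

Answer: 9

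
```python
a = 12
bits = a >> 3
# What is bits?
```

Trace (tracking bits):
a = 12  # -> a = 12
bits = a >> 3  # -> bits = 1

Answer: 1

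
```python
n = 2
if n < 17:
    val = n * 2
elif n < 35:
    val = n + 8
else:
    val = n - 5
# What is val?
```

Answer: 4

Derivation:
Trace (tracking val):
n = 2  # -> n = 2
if n < 17:  # condition is True
    val = n * 2  # -> val = 4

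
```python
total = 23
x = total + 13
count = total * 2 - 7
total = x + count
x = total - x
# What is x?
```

Trace (tracking x):
total = 23  # -> total = 23
x = total + 13  # -> x = 36
count = total * 2 - 7  # -> count = 39
total = x + count  # -> total = 75
x = total - x  # -> x = 39

Answer: 39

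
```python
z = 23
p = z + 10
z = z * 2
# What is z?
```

Answer: 46

Derivation:
Trace (tracking z):
z = 23  # -> z = 23
p = z + 10  # -> p = 33
z = z * 2  # -> z = 46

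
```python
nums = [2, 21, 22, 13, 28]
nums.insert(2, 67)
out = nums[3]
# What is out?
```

Answer: 22

Derivation:
Trace (tracking out):
nums = [2, 21, 22, 13, 28]  # -> nums = [2, 21, 22, 13, 28]
nums.insert(2, 67)  # -> nums = [2, 21, 67, 22, 13, 28]
out = nums[3]  # -> out = 22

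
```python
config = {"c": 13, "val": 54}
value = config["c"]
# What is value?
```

Trace (tracking value):
config = {'c': 13, 'val': 54}  # -> config = {'c': 13, 'val': 54}
value = config['c']  # -> value = 13

Answer: 13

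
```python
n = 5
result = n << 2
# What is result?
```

Trace (tracking result):
n = 5  # -> n = 5
result = n << 2  # -> result = 20

Answer: 20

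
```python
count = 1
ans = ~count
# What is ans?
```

Answer: -2

Derivation:
Trace (tracking ans):
count = 1  # -> count = 1
ans = ~count  # -> ans = -2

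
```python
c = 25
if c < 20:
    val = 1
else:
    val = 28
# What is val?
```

Trace (tracking val):
c = 25  # -> c = 25
if c < 20:  # condition is False
else:
    val = 28  # -> val = 28

Answer: 28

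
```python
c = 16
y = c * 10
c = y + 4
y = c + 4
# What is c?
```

Trace (tracking c):
c = 16  # -> c = 16
y = c * 10  # -> y = 160
c = y + 4  # -> c = 164
y = c + 4  # -> y = 168

Answer: 164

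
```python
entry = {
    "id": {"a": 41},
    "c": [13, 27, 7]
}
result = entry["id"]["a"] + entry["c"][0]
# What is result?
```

Answer: 54

Derivation:
Trace (tracking result):
entry = {'id': {'a': 41}, 'c': [13, 27, 7]}  # -> entry = {'id': {'a': 41}, 'c': [13, 27, 7]}
result = entry['id']['a'] + entry['c'][0]  # -> result = 54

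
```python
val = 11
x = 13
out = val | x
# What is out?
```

Trace (tracking out):
val = 11  # -> val = 11
x = 13  # -> x = 13
out = val | x  # -> out = 15

Answer: 15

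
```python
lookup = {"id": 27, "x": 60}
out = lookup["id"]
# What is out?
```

Trace (tracking out):
lookup = {'id': 27, 'x': 60}  # -> lookup = {'id': 27, 'x': 60}
out = lookup['id']  # -> out = 27

Answer: 27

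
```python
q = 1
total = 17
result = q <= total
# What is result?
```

Answer: True

Derivation:
Trace (tracking result):
q = 1  # -> q = 1
total = 17  # -> total = 17
result = q <= total  # -> result = True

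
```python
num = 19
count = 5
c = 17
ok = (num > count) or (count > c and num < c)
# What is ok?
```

Answer: True

Derivation:
Trace (tracking ok):
num = 19  # -> num = 19
count = 5  # -> count = 5
c = 17  # -> c = 17
ok = num > count or (count > c and num < c)  # -> ok = True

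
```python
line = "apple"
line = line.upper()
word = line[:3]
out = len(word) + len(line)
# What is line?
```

Answer: 'APPLE'

Derivation:
Trace (tracking line):
line = 'apple'  # -> line = 'apple'
line = line.upper()  # -> line = 'APPLE'
word = line[:3]  # -> word = 'APP'
out = len(word) + len(line)  # -> out = 8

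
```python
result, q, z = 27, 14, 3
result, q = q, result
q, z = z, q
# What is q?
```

Trace (tracking q):
result, q, z = (27, 14, 3)  # -> result = 27, q = 14, z = 3
result, q = (q, result)  # -> result = 14, q = 27
q, z = (z, q)  # -> q = 3, z = 27

Answer: 3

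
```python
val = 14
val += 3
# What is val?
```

Answer: 17

Derivation:
Trace (tracking val):
val = 14  # -> val = 14
val += 3  # -> val = 17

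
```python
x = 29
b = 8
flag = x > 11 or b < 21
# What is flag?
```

Answer: True

Derivation:
Trace (tracking flag):
x = 29  # -> x = 29
b = 8  # -> b = 8
flag = x > 11 or b < 21  # -> flag = True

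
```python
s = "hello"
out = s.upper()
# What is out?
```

Trace (tracking out):
s = 'hello'  # -> s = 'hello'
out = s.upper()  # -> out = 'HELLO'

Answer: 'HELLO'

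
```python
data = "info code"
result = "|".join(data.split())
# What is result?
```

Answer: 'info|code'

Derivation:
Trace (tracking result):
data = 'info code'  # -> data = 'info code'
result = '|'.join(data.split())  # -> result = 'info|code'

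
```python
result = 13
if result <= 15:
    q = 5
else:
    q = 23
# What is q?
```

Answer: 5

Derivation:
Trace (tracking q):
result = 13  # -> result = 13
if result <= 15:  # condition is True
    q = 5  # -> q = 5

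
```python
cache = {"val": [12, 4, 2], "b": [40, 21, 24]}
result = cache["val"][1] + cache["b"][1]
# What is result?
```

Answer: 25

Derivation:
Trace (tracking result):
cache = {'val': [12, 4, 2], 'b': [40, 21, 24]}  # -> cache = {'val': [12, 4, 2], 'b': [40, 21, 24]}
result = cache['val'][1] + cache['b'][1]  # -> result = 25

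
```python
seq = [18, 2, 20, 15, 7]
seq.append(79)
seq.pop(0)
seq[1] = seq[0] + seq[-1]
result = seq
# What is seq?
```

Answer: [2, 81, 15, 7, 79]

Derivation:
Trace (tracking seq):
seq = [18, 2, 20, 15, 7]  # -> seq = [18, 2, 20, 15, 7]
seq.append(79)  # -> seq = [18, 2, 20, 15, 7, 79]
seq.pop(0)  # -> seq = [2, 20, 15, 7, 79]
seq[1] = seq[0] + seq[-1]  # -> seq = [2, 81, 15, 7, 79]
result = seq  # -> result = [2, 81, 15, 7, 79]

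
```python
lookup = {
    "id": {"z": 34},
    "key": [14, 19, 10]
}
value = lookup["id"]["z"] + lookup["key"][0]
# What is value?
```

Answer: 48

Derivation:
Trace (tracking value):
lookup = {'id': {'z': 34}, 'key': [14, 19, 10]}  # -> lookup = {'id': {'z': 34}, 'key': [14, 19, 10]}
value = lookup['id']['z'] + lookup['key'][0]  # -> value = 48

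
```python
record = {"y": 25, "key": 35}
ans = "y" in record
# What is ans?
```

Answer: True

Derivation:
Trace (tracking ans):
record = {'y': 25, 'key': 35}  # -> record = {'y': 25, 'key': 35}
ans = 'y' in record  # -> ans = True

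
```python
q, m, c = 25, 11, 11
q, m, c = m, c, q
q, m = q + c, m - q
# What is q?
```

Trace (tracking q):
q, m, c = (25, 11, 11)  # -> q = 25, m = 11, c = 11
q, m, c = (m, c, q)  # -> q = 11, m = 11, c = 25
q, m = (q + c, m - q)  # -> q = 36, m = 0

Answer: 36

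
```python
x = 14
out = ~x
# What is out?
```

Trace (tracking out):
x = 14  # -> x = 14
out = ~x  # -> out = -15

Answer: -15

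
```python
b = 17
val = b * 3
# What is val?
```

Trace (tracking val):
b = 17  # -> b = 17
val = b * 3  # -> val = 51

Answer: 51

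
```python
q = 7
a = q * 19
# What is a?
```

Trace (tracking a):
q = 7  # -> q = 7
a = q * 19  # -> a = 133

Answer: 133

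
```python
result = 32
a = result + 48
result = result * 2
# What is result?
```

Answer: 64

Derivation:
Trace (tracking result):
result = 32  # -> result = 32
a = result + 48  # -> a = 80
result = result * 2  # -> result = 64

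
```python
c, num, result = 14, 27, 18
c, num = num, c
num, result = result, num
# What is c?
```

Answer: 27

Derivation:
Trace (tracking c):
c, num, result = (14, 27, 18)  # -> c = 14, num = 27, result = 18
c, num = (num, c)  # -> c = 27, num = 14
num, result = (result, num)  # -> num = 18, result = 14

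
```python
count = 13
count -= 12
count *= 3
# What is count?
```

Answer: 3

Derivation:
Trace (tracking count):
count = 13  # -> count = 13
count -= 12  # -> count = 1
count *= 3  # -> count = 3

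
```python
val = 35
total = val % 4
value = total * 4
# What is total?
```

Answer: 3

Derivation:
Trace (tracking total):
val = 35  # -> val = 35
total = val % 4  # -> total = 3
value = total * 4  # -> value = 12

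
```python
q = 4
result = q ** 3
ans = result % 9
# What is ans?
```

Trace (tracking ans):
q = 4  # -> q = 4
result = q ** 3  # -> result = 64
ans = result % 9  # -> ans = 1

Answer: 1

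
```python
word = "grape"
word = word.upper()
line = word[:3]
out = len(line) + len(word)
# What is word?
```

Trace (tracking word):
word = 'grape'  # -> word = 'grape'
word = word.upper()  # -> word = 'GRAPE'
line = word[:3]  # -> line = 'GRA'
out = len(line) + len(word)  # -> out = 8

Answer: 'GRAPE'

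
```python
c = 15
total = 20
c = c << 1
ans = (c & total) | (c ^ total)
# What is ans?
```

Answer: 30

Derivation:
Trace (tracking ans):
c = 15  # -> c = 15
total = 20  # -> total = 20
c = c << 1  # -> c = 30
ans = c & total | c ^ total  # -> ans = 30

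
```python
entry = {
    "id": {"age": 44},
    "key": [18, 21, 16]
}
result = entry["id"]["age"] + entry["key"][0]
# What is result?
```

Answer: 62

Derivation:
Trace (tracking result):
entry = {'id': {'age': 44}, 'key': [18, 21, 16]}  # -> entry = {'id': {'age': 44}, 'key': [18, 21, 16]}
result = entry['id']['age'] + entry['key'][0]  # -> result = 62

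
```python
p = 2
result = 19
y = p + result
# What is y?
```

Answer: 21

Derivation:
Trace (tracking y):
p = 2  # -> p = 2
result = 19  # -> result = 19
y = p + result  # -> y = 21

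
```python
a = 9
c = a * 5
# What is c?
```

Trace (tracking c):
a = 9  # -> a = 9
c = a * 5  # -> c = 45

Answer: 45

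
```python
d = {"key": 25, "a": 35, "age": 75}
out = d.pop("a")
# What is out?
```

Answer: 35

Derivation:
Trace (tracking out):
d = {'key': 25, 'a': 35, 'age': 75}  # -> d = {'key': 25, 'a': 35, 'age': 75}
out = d.pop('a')  # -> out = 35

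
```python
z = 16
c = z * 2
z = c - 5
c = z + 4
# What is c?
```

Trace (tracking c):
z = 16  # -> z = 16
c = z * 2  # -> c = 32
z = c - 5  # -> z = 27
c = z + 4  # -> c = 31

Answer: 31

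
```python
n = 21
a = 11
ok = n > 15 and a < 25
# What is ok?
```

Trace (tracking ok):
n = 21  # -> n = 21
a = 11  # -> a = 11
ok = n > 15 and a < 25  # -> ok = True

Answer: True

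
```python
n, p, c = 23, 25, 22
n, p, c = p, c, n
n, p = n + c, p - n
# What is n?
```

Trace (tracking n):
n, p, c = (23, 25, 22)  # -> n = 23, p = 25, c = 22
n, p, c = (p, c, n)  # -> n = 25, p = 22, c = 23
n, p = (n + c, p - n)  # -> n = 48, p = -3

Answer: 48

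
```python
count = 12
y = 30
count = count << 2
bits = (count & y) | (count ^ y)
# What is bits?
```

Answer: 62

Derivation:
Trace (tracking bits):
count = 12  # -> count = 12
y = 30  # -> y = 30
count = count << 2  # -> count = 48
bits = count & y | count ^ y  # -> bits = 62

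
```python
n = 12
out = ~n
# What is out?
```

Trace (tracking out):
n = 12  # -> n = 12
out = ~n  # -> out = -13

Answer: -13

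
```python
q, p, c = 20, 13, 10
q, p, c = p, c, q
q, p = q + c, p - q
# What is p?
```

Trace (tracking p):
q, p, c = (20, 13, 10)  # -> q = 20, p = 13, c = 10
q, p, c = (p, c, q)  # -> q = 13, p = 10, c = 20
q, p = (q + c, p - q)  # -> q = 33, p = -3

Answer: -3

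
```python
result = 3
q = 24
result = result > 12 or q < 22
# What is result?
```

Answer: False

Derivation:
Trace (tracking result):
result = 3  # -> result = 3
q = 24  # -> q = 24
result = result > 12 or q < 22  # -> result = False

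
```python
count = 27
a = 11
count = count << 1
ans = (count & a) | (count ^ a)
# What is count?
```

Trace (tracking count):
count = 27  # -> count = 27
a = 11  # -> a = 11
count = count << 1  # -> count = 54
ans = count & a | count ^ a  # -> ans = 63

Answer: 54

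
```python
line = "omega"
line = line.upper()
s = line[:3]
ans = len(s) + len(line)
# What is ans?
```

Trace (tracking ans):
line = 'omega'  # -> line = 'omega'
line = line.upper()  # -> line = 'OMEGA'
s = line[:3]  # -> s = 'OME'
ans = len(s) + len(line)  # -> ans = 8

Answer: 8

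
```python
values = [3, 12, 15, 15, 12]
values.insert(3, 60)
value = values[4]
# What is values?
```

Answer: [3, 12, 15, 60, 15, 12]

Derivation:
Trace (tracking values):
values = [3, 12, 15, 15, 12]  # -> values = [3, 12, 15, 15, 12]
values.insert(3, 60)  # -> values = [3, 12, 15, 60, 15, 12]
value = values[4]  # -> value = 15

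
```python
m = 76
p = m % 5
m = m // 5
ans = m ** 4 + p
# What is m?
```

Trace (tracking m):
m = 76  # -> m = 76
p = m % 5  # -> p = 1
m = m // 5  # -> m = 15
ans = m ** 4 + p  # -> ans = 50626

Answer: 15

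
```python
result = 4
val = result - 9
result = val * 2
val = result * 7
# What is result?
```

Trace (tracking result):
result = 4  # -> result = 4
val = result - 9  # -> val = -5
result = val * 2  # -> result = -10
val = result * 7  # -> val = -70

Answer: -10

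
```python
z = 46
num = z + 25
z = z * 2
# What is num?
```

Trace (tracking num):
z = 46  # -> z = 46
num = z + 25  # -> num = 71
z = z * 2  # -> z = 92

Answer: 71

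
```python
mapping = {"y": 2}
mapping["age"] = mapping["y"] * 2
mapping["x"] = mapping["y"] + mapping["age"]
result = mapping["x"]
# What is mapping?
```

Answer: {'y': 2, 'age': 4, 'x': 6}

Derivation:
Trace (tracking mapping):
mapping = {'y': 2}  # -> mapping = {'y': 2}
mapping['age'] = mapping['y'] * 2  # -> mapping = {'y': 2, 'age': 4}
mapping['x'] = mapping['y'] + mapping['age']  # -> mapping = {'y': 2, 'age': 4, 'x': 6}
result = mapping['x']  # -> result = 6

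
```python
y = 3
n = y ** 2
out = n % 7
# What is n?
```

Trace (tracking n):
y = 3  # -> y = 3
n = y ** 2  # -> n = 9
out = n % 7  # -> out = 2

Answer: 9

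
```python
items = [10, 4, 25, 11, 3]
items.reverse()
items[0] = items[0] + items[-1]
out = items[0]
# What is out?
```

Trace (tracking out):
items = [10, 4, 25, 11, 3]  # -> items = [10, 4, 25, 11, 3]
items.reverse()  # -> items = [3, 11, 25, 4, 10]
items[0] = items[0] + items[-1]  # -> items = [13, 11, 25, 4, 10]
out = items[0]  # -> out = 13

Answer: 13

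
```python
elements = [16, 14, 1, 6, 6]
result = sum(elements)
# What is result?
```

Answer: 43

Derivation:
Trace (tracking result):
elements = [16, 14, 1, 6, 6]  # -> elements = [16, 14, 1, 6, 6]
result = sum(elements)  # -> result = 43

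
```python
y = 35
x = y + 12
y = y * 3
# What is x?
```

Answer: 47

Derivation:
Trace (tracking x):
y = 35  # -> y = 35
x = y + 12  # -> x = 47
y = y * 3  # -> y = 105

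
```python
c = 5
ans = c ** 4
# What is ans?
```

Answer: 625

Derivation:
Trace (tracking ans):
c = 5  # -> c = 5
ans = c ** 4  # -> ans = 625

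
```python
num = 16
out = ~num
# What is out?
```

Trace (tracking out):
num = 16  # -> num = 16
out = ~num  # -> out = -17

Answer: -17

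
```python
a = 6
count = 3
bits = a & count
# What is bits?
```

Answer: 2

Derivation:
Trace (tracking bits):
a = 6  # -> a = 6
count = 3  # -> count = 3
bits = a & count  # -> bits = 2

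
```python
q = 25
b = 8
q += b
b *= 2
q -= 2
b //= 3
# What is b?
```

Trace (tracking b):
q = 25  # -> q = 25
b = 8  # -> b = 8
q += b  # -> q = 33
b *= 2  # -> b = 16
q -= 2  # -> q = 31
b //= 3  # -> b = 5

Answer: 5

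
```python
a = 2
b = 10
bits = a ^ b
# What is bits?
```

Trace (tracking bits):
a = 2  # -> a = 2
b = 10  # -> b = 10
bits = a ^ b  # -> bits = 8

Answer: 8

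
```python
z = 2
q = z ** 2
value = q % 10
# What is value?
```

Trace (tracking value):
z = 2  # -> z = 2
q = z ** 2  # -> q = 4
value = q % 10  # -> value = 4

Answer: 4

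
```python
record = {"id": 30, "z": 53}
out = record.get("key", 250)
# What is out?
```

Trace (tracking out):
record = {'id': 30, 'z': 53}  # -> record = {'id': 30, 'z': 53}
out = record.get('key', 250)  # -> out = 250

Answer: 250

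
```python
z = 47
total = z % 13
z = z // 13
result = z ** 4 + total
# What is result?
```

Trace (tracking result):
z = 47  # -> z = 47
total = z % 13  # -> total = 8
z = z // 13  # -> z = 3
result = z ** 4 + total  # -> result = 89

Answer: 89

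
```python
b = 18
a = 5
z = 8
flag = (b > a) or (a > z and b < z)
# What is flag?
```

Answer: True

Derivation:
Trace (tracking flag):
b = 18  # -> b = 18
a = 5  # -> a = 5
z = 8  # -> z = 8
flag = b > a or (a > z and b < z)  # -> flag = True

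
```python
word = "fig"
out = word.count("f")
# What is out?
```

Answer: 1

Derivation:
Trace (tracking out):
word = 'fig'  # -> word = 'fig'
out = word.count('f')  # -> out = 1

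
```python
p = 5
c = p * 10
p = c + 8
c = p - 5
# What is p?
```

Answer: 58

Derivation:
Trace (tracking p):
p = 5  # -> p = 5
c = p * 10  # -> c = 50
p = c + 8  # -> p = 58
c = p - 5  # -> c = 53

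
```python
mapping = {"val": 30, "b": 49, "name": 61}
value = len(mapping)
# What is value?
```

Answer: 3

Derivation:
Trace (tracking value):
mapping = {'val': 30, 'b': 49, 'name': 61}  # -> mapping = {'val': 30, 'b': 49, 'name': 61}
value = len(mapping)  # -> value = 3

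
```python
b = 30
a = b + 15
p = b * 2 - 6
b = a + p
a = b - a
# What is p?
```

Answer: 54

Derivation:
Trace (tracking p):
b = 30  # -> b = 30
a = b + 15  # -> a = 45
p = b * 2 - 6  # -> p = 54
b = a + p  # -> b = 99
a = b - a  # -> a = 54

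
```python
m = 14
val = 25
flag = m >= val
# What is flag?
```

Answer: False

Derivation:
Trace (tracking flag):
m = 14  # -> m = 14
val = 25  # -> val = 25
flag = m >= val  # -> flag = False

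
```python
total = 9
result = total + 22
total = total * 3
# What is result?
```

Answer: 31

Derivation:
Trace (tracking result):
total = 9  # -> total = 9
result = total + 22  # -> result = 31
total = total * 3  # -> total = 27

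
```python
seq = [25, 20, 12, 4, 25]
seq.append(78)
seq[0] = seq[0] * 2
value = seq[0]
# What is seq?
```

Trace (tracking seq):
seq = [25, 20, 12, 4, 25]  # -> seq = [25, 20, 12, 4, 25]
seq.append(78)  # -> seq = [25, 20, 12, 4, 25, 78]
seq[0] = seq[0] * 2  # -> seq = [50, 20, 12, 4, 25, 78]
value = seq[0]  # -> value = 50

Answer: [50, 20, 12, 4, 25, 78]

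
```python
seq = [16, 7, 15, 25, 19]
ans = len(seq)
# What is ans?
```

Answer: 5

Derivation:
Trace (tracking ans):
seq = [16, 7, 15, 25, 19]  # -> seq = [16, 7, 15, 25, 19]
ans = len(seq)  # -> ans = 5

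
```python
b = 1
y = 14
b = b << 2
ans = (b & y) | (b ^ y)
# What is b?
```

Trace (tracking b):
b = 1  # -> b = 1
y = 14  # -> y = 14
b = b << 2  # -> b = 4
ans = b & y | b ^ y  # -> ans = 14

Answer: 4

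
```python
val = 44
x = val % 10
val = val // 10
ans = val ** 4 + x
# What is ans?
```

Answer: 260

Derivation:
Trace (tracking ans):
val = 44  # -> val = 44
x = val % 10  # -> x = 4
val = val // 10  # -> val = 4
ans = val ** 4 + x  # -> ans = 260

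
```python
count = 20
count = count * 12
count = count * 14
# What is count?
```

Trace (tracking count):
count = 20  # -> count = 20
count = count * 12  # -> count = 240
count = count * 14  # -> count = 3360

Answer: 3360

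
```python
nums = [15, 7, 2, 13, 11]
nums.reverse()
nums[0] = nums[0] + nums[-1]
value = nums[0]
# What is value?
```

Trace (tracking value):
nums = [15, 7, 2, 13, 11]  # -> nums = [15, 7, 2, 13, 11]
nums.reverse()  # -> nums = [11, 13, 2, 7, 15]
nums[0] = nums[0] + nums[-1]  # -> nums = [26, 13, 2, 7, 15]
value = nums[0]  # -> value = 26

Answer: 26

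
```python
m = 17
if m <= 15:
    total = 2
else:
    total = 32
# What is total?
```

Answer: 32

Derivation:
Trace (tracking total):
m = 17  # -> m = 17
if m <= 15:  # condition is False
else:
    total = 32  # -> total = 32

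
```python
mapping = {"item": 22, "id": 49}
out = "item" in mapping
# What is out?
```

Answer: True

Derivation:
Trace (tracking out):
mapping = {'item': 22, 'id': 49}  # -> mapping = {'item': 22, 'id': 49}
out = 'item' in mapping  # -> out = True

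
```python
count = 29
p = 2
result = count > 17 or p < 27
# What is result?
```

Answer: True

Derivation:
Trace (tracking result):
count = 29  # -> count = 29
p = 2  # -> p = 2
result = count > 17 or p < 27  # -> result = True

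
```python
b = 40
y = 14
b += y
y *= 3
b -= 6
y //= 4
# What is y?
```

Trace (tracking y):
b = 40  # -> b = 40
y = 14  # -> y = 14
b += y  # -> b = 54
y *= 3  # -> y = 42
b -= 6  # -> b = 48
y //= 4  # -> y = 10

Answer: 10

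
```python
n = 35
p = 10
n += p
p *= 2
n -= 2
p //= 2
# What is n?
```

Trace (tracking n):
n = 35  # -> n = 35
p = 10  # -> p = 10
n += p  # -> n = 45
p *= 2  # -> p = 20
n -= 2  # -> n = 43
p //= 2  # -> p = 10

Answer: 43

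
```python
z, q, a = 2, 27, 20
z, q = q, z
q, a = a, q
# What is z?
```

Trace (tracking z):
z, q, a = (2, 27, 20)  # -> z = 2, q = 27, a = 20
z, q = (q, z)  # -> z = 27, q = 2
q, a = (a, q)  # -> q = 20, a = 2

Answer: 27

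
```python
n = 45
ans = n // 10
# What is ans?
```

Answer: 4

Derivation:
Trace (tracking ans):
n = 45  # -> n = 45
ans = n // 10  # -> ans = 4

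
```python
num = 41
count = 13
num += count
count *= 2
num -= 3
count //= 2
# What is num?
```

Trace (tracking num):
num = 41  # -> num = 41
count = 13  # -> count = 13
num += count  # -> num = 54
count *= 2  # -> count = 26
num -= 3  # -> num = 51
count //= 2  # -> count = 13

Answer: 51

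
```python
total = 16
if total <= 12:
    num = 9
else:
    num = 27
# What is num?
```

Answer: 27

Derivation:
Trace (tracking num):
total = 16  # -> total = 16
if total <= 12:  # condition is False
else:
    num = 27  # -> num = 27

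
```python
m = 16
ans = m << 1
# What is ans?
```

Trace (tracking ans):
m = 16  # -> m = 16
ans = m << 1  # -> ans = 32

Answer: 32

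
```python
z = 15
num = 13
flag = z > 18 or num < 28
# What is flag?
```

Answer: True

Derivation:
Trace (tracking flag):
z = 15  # -> z = 15
num = 13  # -> num = 13
flag = z > 18 or num < 28  # -> flag = True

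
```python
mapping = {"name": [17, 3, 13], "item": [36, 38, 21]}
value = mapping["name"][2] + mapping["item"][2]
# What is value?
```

Answer: 34

Derivation:
Trace (tracking value):
mapping = {'name': [17, 3, 13], 'item': [36, 38, 21]}  # -> mapping = {'name': [17, 3, 13], 'item': [36, 38, 21]}
value = mapping['name'][2] + mapping['item'][2]  # -> value = 34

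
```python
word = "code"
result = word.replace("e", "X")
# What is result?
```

Answer: 'codX'

Derivation:
Trace (tracking result):
word = 'code'  # -> word = 'code'
result = word.replace('e', 'X')  # -> result = 'codX'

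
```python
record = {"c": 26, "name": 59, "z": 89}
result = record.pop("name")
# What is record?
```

Trace (tracking record):
record = {'c': 26, 'name': 59, 'z': 89}  # -> record = {'c': 26, 'name': 59, 'z': 89}
result = record.pop('name')  # -> result = 59

Answer: {'c': 26, 'z': 89}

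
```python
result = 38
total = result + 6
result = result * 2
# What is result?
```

Trace (tracking result):
result = 38  # -> result = 38
total = result + 6  # -> total = 44
result = result * 2  # -> result = 76

Answer: 76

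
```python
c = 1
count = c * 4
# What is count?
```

Answer: 4

Derivation:
Trace (tracking count):
c = 1  # -> c = 1
count = c * 4  # -> count = 4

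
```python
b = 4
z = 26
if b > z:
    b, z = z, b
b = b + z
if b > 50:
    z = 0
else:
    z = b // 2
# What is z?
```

Answer: 15

Derivation:
Trace (tracking z):
b = 4  # -> b = 4
z = 26  # -> z = 26
if b > z:  # condition is False
b = b + z  # -> b = 30
if b > 50:  # condition is False
else:
    z = b // 2  # -> z = 15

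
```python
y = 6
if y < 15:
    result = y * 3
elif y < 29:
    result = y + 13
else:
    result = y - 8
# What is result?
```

Answer: 18

Derivation:
Trace (tracking result):
y = 6  # -> y = 6
if y < 15:  # condition is True
    result = y * 3  # -> result = 18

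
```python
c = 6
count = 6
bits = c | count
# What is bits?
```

Answer: 6

Derivation:
Trace (tracking bits):
c = 6  # -> c = 6
count = 6  # -> count = 6
bits = c | count  # -> bits = 6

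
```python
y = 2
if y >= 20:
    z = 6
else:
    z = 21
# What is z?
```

Trace (tracking z):
y = 2  # -> y = 2
if y >= 20:  # condition is False
else:
    z = 21  # -> z = 21

Answer: 21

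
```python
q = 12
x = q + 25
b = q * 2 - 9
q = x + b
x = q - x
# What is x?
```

Trace (tracking x):
q = 12  # -> q = 12
x = q + 25  # -> x = 37
b = q * 2 - 9  # -> b = 15
q = x + b  # -> q = 52
x = q - x  # -> x = 15

Answer: 15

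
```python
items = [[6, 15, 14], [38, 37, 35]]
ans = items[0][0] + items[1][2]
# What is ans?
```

Answer: 41

Derivation:
Trace (tracking ans):
items = [[6, 15, 14], [38, 37, 35]]  # -> items = [[6, 15, 14], [38, 37, 35]]
ans = items[0][0] + items[1][2]  # -> ans = 41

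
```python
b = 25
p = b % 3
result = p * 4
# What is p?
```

Answer: 1

Derivation:
Trace (tracking p):
b = 25  # -> b = 25
p = b % 3  # -> p = 1
result = p * 4  # -> result = 4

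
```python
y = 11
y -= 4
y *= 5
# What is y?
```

Trace (tracking y):
y = 11  # -> y = 11
y -= 4  # -> y = 7
y *= 5  # -> y = 35

Answer: 35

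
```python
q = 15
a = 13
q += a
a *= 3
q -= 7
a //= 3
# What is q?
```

Answer: 21

Derivation:
Trace (tracking q):
q = 15  # -> q = 15
a = 13  # -> a = 13
q += a  # -> q = 28
a *= 3  # -> a = 39
q -= 7  # -> q = 21
a //= 3  # -> a = 13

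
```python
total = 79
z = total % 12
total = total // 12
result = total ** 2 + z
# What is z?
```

Answer: 7

Derivation:
Trace (tracking z):
total = 79  # -> total = 79
z = total % 12  # -> z = 7
total = total // 12  # -> total = 6
result = total ** 2 + z  # -> result = 43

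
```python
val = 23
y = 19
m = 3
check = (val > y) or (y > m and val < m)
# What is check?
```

Answer: True

Derivation:
Trace (tracking check):
val = 23  # -> val = 23
y = 19  # -> y = 19
m = 3  # -> m = 3
check = val > y or (y > m and val < m)  # -> check = True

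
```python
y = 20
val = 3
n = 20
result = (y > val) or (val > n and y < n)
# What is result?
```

Trace (tracking result):
y = 20  # -> y = 20
val = 3  # -> val = 3
n = 20  # -> n = 20
result = y > val or (val > n and y < n)  # -> result = True

Answer: True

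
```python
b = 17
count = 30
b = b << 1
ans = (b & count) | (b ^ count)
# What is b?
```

Trace (tracking b):
b = 17  # -> b = 17
count = 30  # -> count = 30
b = b << 1  # -> b = 34
ans = b & count | b ^ count  # -> ans = 62

Answer: 34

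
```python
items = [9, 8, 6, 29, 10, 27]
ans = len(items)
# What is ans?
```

Answer: 6

Derivation:
Trace (tracking ans):
items = [9, 8, 6, 29, 10, 27]  # -> items = [9, 8, 6, 29, 10, 27]
ans = len(items)  # -> ans = 6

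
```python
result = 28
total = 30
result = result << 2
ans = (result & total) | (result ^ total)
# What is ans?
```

Answer: 126

Derivation:
Trace (tracking ans):
result = 28  # -> result = 28
total = 30  # -> total = 30
result = result << 2  # -> result = 112
ans = result & total | result ^ total  # -> ans = 126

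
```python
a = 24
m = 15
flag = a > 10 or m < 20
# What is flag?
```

Trace (tracking flag):
a = 24  # -> a = 24
m = 15  # -> m = 15
flag = a > 10 or m < 20  # -> flag = True

Answer: True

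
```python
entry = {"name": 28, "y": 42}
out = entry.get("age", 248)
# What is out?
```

Trace (tracking out):
entry = {'name': 28, 'y': 42}  # -> entry = {'name': 28, 'y': 42}
out = entry.get('age', 248)  # -> out = 248

Answer: 248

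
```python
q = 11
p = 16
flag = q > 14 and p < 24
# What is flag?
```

Trace (tracking flag):
q = 11  # -> q = 11
p = 16  # -> p = 16
flag = q > 14 and p < 24  # -> flag = False

Answer: False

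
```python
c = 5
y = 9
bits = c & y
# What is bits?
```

Answer: 1

Derivation:
Trace (tracking bits):
c = 5  # -> c = 5
y = 9  # -> y = 9
bits = c & y  # -> bits = 1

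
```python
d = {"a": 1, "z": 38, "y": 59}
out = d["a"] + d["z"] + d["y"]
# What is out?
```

Trace (tracking out):
d = {'a': 1, 'z': 38, 'y': 59}  # -> d = {'a': 1, 'z': 38, 'y': 59}
out = d['a'] + d['z'] + d['y']  # -> out = 98

Answer: 98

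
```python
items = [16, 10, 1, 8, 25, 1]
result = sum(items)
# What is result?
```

Trace (tracking result):
items = [16, 10, 1, 8, 25, 1]  # -> items = [16, 10, 1, 8, 25, 1]
result = sum(items)  # -> result = 61

Answer: 61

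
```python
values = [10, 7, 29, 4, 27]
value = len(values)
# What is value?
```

Trace (tracking value):
values = [10, 7, 29, 4, 27]  # -> values = [10, 7, 29, 4, 27]
value = len(values)  # -> value = 5

Answer: 5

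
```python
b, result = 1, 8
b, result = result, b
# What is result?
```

Answer: 1

Derivation:
Trace (tracking result):
b, result = (1, 8)  # -> b = 1, result = 8
b, result = (result, b)  # -> b = 8, result = 1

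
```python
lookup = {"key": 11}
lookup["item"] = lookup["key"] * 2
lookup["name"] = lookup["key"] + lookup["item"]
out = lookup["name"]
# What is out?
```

Answer: 33

Derivation:
Trace (tracking out):
lookup = {'key': 11}  # -> lookup = {'key': 11}
lookup['item'] = lookup['key'] * 2  # -> lookup = {'key': 11, 'item': 22}
lookup['name'] = lookup['key'] + lookup['item']  # -> lookup = {'key': 11, 'item': 22, 'name': 33}
out = lookup['name']  # -> out = 33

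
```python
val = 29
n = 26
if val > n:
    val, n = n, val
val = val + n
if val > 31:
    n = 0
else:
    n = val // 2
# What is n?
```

Answer: 0

Derivation:
Trace (tracking n):
val = 29  # -> val = 29
n = 26  # -> n = 26
if val > n:  # condition is True
    val, n = (n, val)  # -> val = 26, n = 29
val = val + n  # -> val = 55
if val > 31:  # condition is True
    n = 0  # -> n = 0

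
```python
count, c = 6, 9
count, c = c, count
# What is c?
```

Trace (tracking c):
count, c = (6, 9)  # -> count = 6, c = 9
count, c = (c, count)  # -> count = 9, c = 6

Answer: 6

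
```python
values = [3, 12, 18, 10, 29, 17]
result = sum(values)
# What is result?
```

Trace (tracking result):
values = [3, 12, 18, 10, 29, 17]  # -> values = [3, 12, 18, 10, 29, 17]
result = sum(values)  # -> result = 89

Answer: 89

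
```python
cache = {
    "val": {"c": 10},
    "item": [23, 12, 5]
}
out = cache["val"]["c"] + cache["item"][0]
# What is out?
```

Answer: 33

Derivation:
Trace (tracking out):
cache = {'val': {'c': 10}, 'item': [23, 12, 5]}  # -> cache = {'val': {'c': 10}, 'item': [23, 12, 5]}
out = cache['val']['c'] + cache['item'][0]  # -> out = 33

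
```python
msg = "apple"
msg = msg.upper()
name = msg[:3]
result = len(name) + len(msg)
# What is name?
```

Trace (tracking name):
msg = 'apple'  # -> msg = 'apple'
msg = msg.upper()  # -> msg = 'APPLE'
name = msg[:3]  # -> name = 'APP'
result = len(name) + len(msg)  # -> result = 8

Answer: 'APP'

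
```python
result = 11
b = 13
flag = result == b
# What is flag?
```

Answer: False

Derivation:
Trace (tracking flag):
result = 11  # -> result = 11
b = 13  # -> b = 13
flag = result == b  # -> flag = False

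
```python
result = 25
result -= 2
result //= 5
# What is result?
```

Answer: 4

Derivation:
Trace (tracking result):
result = 25  # -> result = 25
result -= 2  # -> result = 23
result //= 5  # -> result = 4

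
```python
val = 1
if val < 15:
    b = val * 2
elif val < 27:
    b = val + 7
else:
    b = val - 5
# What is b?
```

Answer: 2

Derivation:
Trace (tracking b):
val = 1  # -> val = 1
if val < 15:  # condition is True
    b = val * 2  # -> b = 2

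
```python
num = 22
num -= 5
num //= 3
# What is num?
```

Answer: 5

Derivation:
Trace (tracking num):
num = 22  # -> num = 22
num -= 5  # -> num = 17
num //= 3  # -> num = 5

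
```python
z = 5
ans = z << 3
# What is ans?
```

Answer: 40

Derivation:
Trace (tracking ans):
z = 5  # -> z = 5
ans = z << 3  # -> ans = 40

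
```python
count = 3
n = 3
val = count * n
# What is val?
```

Trace (tracking val):
count = 3  # -> count = 3
n = 3  # -> n = 3
val = count * n  # -> val = 9

Answer: 9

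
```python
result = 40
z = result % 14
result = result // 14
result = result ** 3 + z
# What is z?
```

Answer: 12

Derivation:
Trace (tracking z):
result = 40  # -> result = 40
z = result % 14  # -> z = 12
result = result // 14  # -> result = 2
result = result ** 3 + z  # -> result = 20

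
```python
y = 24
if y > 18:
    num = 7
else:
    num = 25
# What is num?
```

Trace (tracking num):
y = 24  # -> y = 24
if y > 18:  # condition is True
    num = 7  # -> num = 7

Answer: 7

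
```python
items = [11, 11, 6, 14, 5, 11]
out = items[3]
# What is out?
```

Answer: 14

Derivation:
Trace (tracking out):
items = [11, 11, 6, 14, 5, 11]  # -> items = [11, 11, 6, 14, 5, 11]
out = items[3]  # -> out = 14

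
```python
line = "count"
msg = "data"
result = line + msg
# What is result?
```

Answer: 'countdata'

Derivation:
Trace (tracking result):
line = 'count'  # -> line = 'count'
msg = 'data'  # -> msg = 'data'
result = line + msg  # -> result = 'countdata'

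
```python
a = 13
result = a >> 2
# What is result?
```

Trace (tracking result):
a = 13  # -> a = 13
result = a >> 2  # -> result = 3

Answer: 3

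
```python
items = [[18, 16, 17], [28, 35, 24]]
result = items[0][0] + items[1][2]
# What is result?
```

Answer: 42

Derivation:
Trace (tracking result):
items = [[18, 16, 17], [28, 35, 24]]  # -> items = [[18, 16, 17], [28, 35, 24]]
result = items[0][0] + items[1][2]  # -> result = 42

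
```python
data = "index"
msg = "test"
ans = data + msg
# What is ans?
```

Trace (tracking ans):
data = 'index'  # -> data = 'index'
msg = 'test'  # -> msg = 'test'
ans = data + msg  # -> ans = 'indextest'

Answer: 'indextest'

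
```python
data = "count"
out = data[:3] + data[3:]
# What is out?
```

Answer: 'count'

Derivation:
Trace (tracking out):
data = 'count'  # -> data = 'count'
out = data[:3] + data[3:]  # -> out = 'count'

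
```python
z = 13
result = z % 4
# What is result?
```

Answer: 1

Derivation:
Trace (tracking result):
z = 13  # -> z = 13
result = z % 4  # -> result = 1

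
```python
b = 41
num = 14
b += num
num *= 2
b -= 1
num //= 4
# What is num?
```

Answer: 7

Derivation:
Trace (tracking num):
b = 41  # -> b = 41
num = 14  # -> num = 14
b += num  # -> b = 55
num *= 2  # -> num = 28
b -= 1  # -> b = 54
num //= 4  # -> num = 7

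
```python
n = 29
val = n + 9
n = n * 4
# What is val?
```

Answer: 38

Derivation:
Trace (tracking val):
n = 29  # -> n = 29
val = n + 9  # -> val = 38
n = n * 4  # -> n = 116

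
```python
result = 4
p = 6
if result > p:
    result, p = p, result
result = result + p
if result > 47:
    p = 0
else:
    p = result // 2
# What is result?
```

Answer: 10

Derivation:
Trace (tracking result):
result = 4  # -> result = 4
p = 6  # -> p = 6
if result > p:  # condition is False
result = result + p  # -> result = 10
if result > 47:  # condition is False
else:
    p = result // 2  # -> p = 5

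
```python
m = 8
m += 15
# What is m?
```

Trace (tracking m):
m = 8  # -> m = 8
m += 15  # -> m = 23

Answer: 23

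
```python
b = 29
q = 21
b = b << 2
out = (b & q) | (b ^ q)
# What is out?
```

Trace (tracking out):
b = 29  # -> b = 29
q = 21  # -> q = 21
b = b << 2  # -> b = 116
out = b & q | b ^ q  # -> out = 117

Answer: 117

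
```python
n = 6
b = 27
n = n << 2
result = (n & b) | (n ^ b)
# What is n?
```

Answer: 24

Derivation:
Trace (tracking n):
n = 6  # -> n = 6
b = 27  # -> b = 27
n = n << 2  # -> n = 24
result = n & b | n ^ b  # -> result = 27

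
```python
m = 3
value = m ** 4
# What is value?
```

Answer: 81

Derivation:
Trace (tracking value):
m = 3  # -> m = 3
value = m ** 4  # -> value = 81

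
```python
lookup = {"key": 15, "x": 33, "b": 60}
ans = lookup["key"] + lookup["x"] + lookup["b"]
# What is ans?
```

Trace (tracking ans):
lookup = {'key': 15, 'x': 33, 'b': 60}  # -> lookup = {'key': 15, 'x': 33, 'b': 60}
ans = lookup['key'] + lookup['x'] + lookup['b']  # -> ans = 108

Answer: 108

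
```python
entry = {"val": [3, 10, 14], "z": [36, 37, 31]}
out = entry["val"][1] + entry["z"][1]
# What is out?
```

Trace (tracking out):
entry = {'val': [3, 10, 14], 'z': [36, 37, 31]}  # -> entry = {'val': [3, 10, 14], 'z': [36, 37, 31]}
out = entry['val'][1] + entry['z'][1]  # -> out = 47

Answer: 47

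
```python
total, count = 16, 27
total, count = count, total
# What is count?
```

Answer: 16

Derivation:
Trace (tracking count):
total, count = (16, 27)  # -> total = 16, count = 27
total, count = (count, total)  # -> total = 27, count = 16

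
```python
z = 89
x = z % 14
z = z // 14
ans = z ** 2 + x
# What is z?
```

Answer: 6

Derivation:
Trace (tracking z):
z = 89  # -> z = 89
x = z % 14  # -> x = 5
z = z // 14  # -> z = 6
ans = z ** 2 + x  # -> ans = 41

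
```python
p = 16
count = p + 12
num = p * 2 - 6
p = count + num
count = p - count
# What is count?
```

Trace (tracking count):
p = 16  # -> p = 16
count = p + 12  # -> count = 28
num = p * 2 - 6  # -> num = 26
p = count + num  # -> p = 54
count = p - count  # -> count = 26

Answer: 26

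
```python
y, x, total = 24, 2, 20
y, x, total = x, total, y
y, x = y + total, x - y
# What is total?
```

Answer: 24

Derivation:
Trace (tracking total):
y, x, total = (24, 2, 20)  # -> y = 24, x = 2, total = 20
y, x, total = (x, total, y)  # -> y = 2, x = 20, total = 24
y, x = (y + total, x - y)  # -> y = 26, x = 18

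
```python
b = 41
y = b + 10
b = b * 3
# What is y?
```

Trace (tracking y):
b = 41  # -> b = 41
y = b + 10  # -> y = 51
b = b * 3  # -> b = 123

Answer: 51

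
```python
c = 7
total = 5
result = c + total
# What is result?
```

Answer: 12

Derivation:
Trace (tracking result):
c = 7  # -> c = 7
total = 5  # -> total = 5
result = c + total  # -> result = 12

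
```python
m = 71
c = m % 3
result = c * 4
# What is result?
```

Answer: 8

Derivation:
Trace (tracking result):
m = 71  # -> m = 71
c = m % 3  # -> c = 2
result = c * 4  # -> result = 8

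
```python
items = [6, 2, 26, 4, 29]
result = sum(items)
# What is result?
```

Trace (tracking result):
items = [6, 2, 26, 4, 29]  # -> items = [6, 2, 26, 4, 29]
result = sum(items)  # -> result = 67

Answer: 67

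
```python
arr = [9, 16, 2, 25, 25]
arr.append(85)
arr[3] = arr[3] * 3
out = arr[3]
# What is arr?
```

Answer: [9, 16, 2, 75, 25, 85]

Derivation:
Trace (tracking arr):
arr = [9, 16, 2, 25, 25]  # -> arr = [9, 16, 2, 25, 25]
arr.append(85)  # -> arr = [9, 16, 2, 25, 25, 85]
arr[3] = arr[3] * 3  # -> arr = [9, 16, 2, 75, 25, 85]
out = arr[3]  # -> out = 75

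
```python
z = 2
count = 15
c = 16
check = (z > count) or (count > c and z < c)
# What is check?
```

Trace (tracking check):
z = 2  # -> z = 2
count = 15  # -> count = 15
c = 16  # -> c = 16
check = z > count or (count > c and z < c)  # -> check = False

Answer: False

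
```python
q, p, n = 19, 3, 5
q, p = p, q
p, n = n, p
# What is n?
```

Answer: 19

Derivation:
Trace (tracking n):
q, p, n = (19, 3, 5)  # -> q = 19, p = 3, n = 5
q, p = (p, q)  # -> q = 3, p = 19
p, n = (n, p)  # -> p = 5, n = 19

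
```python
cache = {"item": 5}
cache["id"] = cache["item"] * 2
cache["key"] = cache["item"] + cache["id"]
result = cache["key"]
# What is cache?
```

Answer: {'item': 5, 'id': 10, 'key': 15}

Derivation:
Trace (tracking cache):
cache = {'item': 5}  # -> cache = {'item': 5}
cache['id'] = cache['item'] * 2  # -> cache = {'item': 5, 'id': 10}
cache['key'] = cache['item'] + cache['id']  # -> cache = {'item': 5, 'id': 10, 'key': 15}
result = cache['key']  # -> result = 15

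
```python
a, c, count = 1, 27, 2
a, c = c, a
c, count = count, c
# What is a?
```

Answer: 27

Derivation:
Trace (tracking a):
a, c, count = (1, 27, 2)  # -> a = 1, c = 27, count = 2
a, c = (c, a)  # -> a = 27, c = 1
c, count = (count, c)  # -> c = 2, count = 1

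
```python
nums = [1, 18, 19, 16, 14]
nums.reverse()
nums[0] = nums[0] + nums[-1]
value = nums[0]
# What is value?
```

Answer: 15

Derivation:
Trace (tracking value):
nums = [1, 18, 19, 16, 14]  # -> nums = [1, 18, 19, 16, 14]
nums.reverse()  # -> nums = [14, 16, 19, 18, 1]
nums[0] = nums[0] + nums[-1]  # -> nums = [15, 16, 19, 18, 1]
value = nums[0]  # -> value = 15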